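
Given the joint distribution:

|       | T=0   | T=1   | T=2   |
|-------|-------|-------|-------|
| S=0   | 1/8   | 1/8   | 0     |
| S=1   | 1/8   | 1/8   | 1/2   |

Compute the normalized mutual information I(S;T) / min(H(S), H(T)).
Marginal P(S) (row sums):
  P(S=0) = 1/8 + 1/8 + 0 = 1/4
  P(S=1) = 1/8 + 1/8 + 1/2 = 3/4
Marginal P(T) (column sums):
  P(T=0) = 1/8 + 1/8 = 1/4
  P(T=1) = 1/8 + 1/8 = 1/4
  P(T=2) = 0 + 1/2 = 1/2

H(S) = -[(1/4)·log₂(1/4) + (3/4)·log₂(3/4)]
  = 0.5000 + 0.3113
  = 0.8113 bits
H(T) = -[(1/4)·log₂(1/4) + (1/4)·log₂(1/4) + (1/2)·log₂(1/2)]
  = 0.5000 + 0.5000 + 0.5000
  = 1.5000 bits
H(S,T) = -[(1/8)·log₂(1/8) + (1/8)·log₂(1/8) + (1/8)·log₂(1/8) + (1/8)·log₂(1/8) + (1/2)·log₂(1/2)]
  = 0.3750 + 0.3750 + 0.3750 + 0.3750 + 0.5000
  = 2.0000 bits

I(S;T) = H(S) + H(T) - H(S,T)
  = 0.8113 + 1.5000 - 2.0000
  = 0.3113 bits

min(H(S), H(T)) = min(0.8113, 1.5000) = 0.8113 bits
Normalized MI = 0.3113 / 0.8113 = 0.3837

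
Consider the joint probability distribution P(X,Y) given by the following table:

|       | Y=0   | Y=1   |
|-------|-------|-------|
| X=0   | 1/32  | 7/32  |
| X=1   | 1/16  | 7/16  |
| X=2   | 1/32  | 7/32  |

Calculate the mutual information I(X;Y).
Marginal P(X) (row sums):
  P(X=0) = 1/32 + 7/32 = 1/4
  P(X=1) = 1/16 + 7/16 = 1/2
  P(X=2) = 1/32 + 7/32 = 1/4
Marginal P(Y) (column sums):
  P(Y=0) = 1/32 + 1/16 + 1/32 = 1/8
  P(Y=1) = 7/32 + 7/16 + 7/32 = 7/8

H(X) = -[(1/4)·log₂(1/4) + (1/2)·log₂(1/2) + (1/4)·log₂(1/4)]
  = 0.5000 + 0.5000 + 0.5000
  = 1.5000 bits
H(Y) = -[(1/8)·log₂(1/8) + (7/8)·log₂(7/8)]
  = 0.3750 + 0.1686
  = 0.5436 bits
H(X,Y) = -[(1/32)·log₂(1/32) + (7/32)·log₂(7/32) + (1/16)·log₂(1/16) + (7/16)·log₂(7/16) + (1/32)·log₂(1/32) + (7/32)·log₂(7/32)]
  = 0.1563 + 0.4796 + 0.2500 + 0.5218 + 0.1563 + 0.4796
  = 2.0436 bits

I(X;Y) = H(X) + H(Y) - H(X,Y)
  = 1.5000 + 0.5436 - 2.0436
  = 0.0000 bits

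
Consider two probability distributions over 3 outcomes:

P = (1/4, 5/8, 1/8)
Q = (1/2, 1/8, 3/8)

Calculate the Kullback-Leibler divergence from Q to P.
D(P||Q) = Σ P(i) log₂(P(i)/Q(i))
  i=0: (1/4) × log₂((1/4)/(1/2)) = (1/4) × log₂(1/2) = -0.2500
  i=1: (5/8) × log₂((5/8)/(1/8)) = (5/8) × log₂(5) = 1.4512
  i=2: (1/8) × log₂((1/8)/(3/8)) = (1/8) × log₂(1/3) = -0.1981
D(P||Q) = -0.2500 + 1.4512 - 0.1981
  = 1.0031 bits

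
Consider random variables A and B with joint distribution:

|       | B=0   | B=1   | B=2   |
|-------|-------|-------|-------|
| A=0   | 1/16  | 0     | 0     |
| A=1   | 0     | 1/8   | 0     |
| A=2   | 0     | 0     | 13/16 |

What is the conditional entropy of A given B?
Marginal P(B) (column sums):
  P(B=0) = 1/16 + 0 + 0 = 1/16
  P(B=1) = 0 + 1/8 + 0 = 1/8
  P(B=2) = 0 + 0 + 13/16 = 13/16

H(A|B) = -Σ P(A,B)·log₂ P(A|B), where P(A|B) = P(A,B) / P(B)
  (cells with P(A,B) = 0 contribute 0)
  (A=0,B=0): P(A|B) = (1/16)/(1/16) = 1;  -(1/16)·log₂(1) = 0.0000
  (A=1,B=1): P(A|B) = (1/8)/(1/8) = 1;  -(1/8)·log₂(1) = 0.0000
  (A=2,B=2): P(A|B) = (13/16)/(13/16) = 1;  -(13/16)·log₂(1) = 0.0000
H(A|B) = 0.0000 + 0.0000 + 0.0000
  = 0.0000 bits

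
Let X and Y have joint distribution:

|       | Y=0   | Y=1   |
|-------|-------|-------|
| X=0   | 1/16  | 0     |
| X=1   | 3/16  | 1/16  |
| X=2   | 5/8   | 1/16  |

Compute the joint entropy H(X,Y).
H(X,Y) = -Σ P(X,Y) log₂ P(X,Y), summed over the non-zero cells:
H(X,Y) = -[(1/16)·log₂(1/16) + (3/16)·log₂(3/16) + (1/16)·log₂(1/16) + (5/8)·log₂(5/8) + (1/16)·log₂(1/16)]
  = 0.2500 + 0.4528 + 0.2500 + 0.4238 + 0.2500
  = 1.6266 bits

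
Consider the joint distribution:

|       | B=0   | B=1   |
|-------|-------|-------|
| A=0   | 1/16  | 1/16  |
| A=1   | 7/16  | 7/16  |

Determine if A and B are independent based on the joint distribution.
Marginal P(A) (row sums):
  P(A=0) = 1/16 + 1/16 = 1/8
  P(A=1) = 7/16 + 7/16 = 7/8
Marginal P(B) (column sums):
  P(B=0) = 1/16 + 7/16 = 1/2
  P(B=1) = 1/16 + 7/16 = 1/2

A and B are independent iff P(A=i,B=j) = P(A=i)·P(B=j) for every cell.
  P(A=0)·P(B=0) = 1/8 × 1/2 = 1/16 = P(A=0,B=0) ✓
  P(A=0)·P(B=1) = 1/8 × 1/2 = 1/16 = P(A=0,B=1) ✓
  P(A=1)·P(B=0) = 7/8 × 1/2 = 7/16 = P(A=1,B=0) ✓
  P(A=1)·P(B=1) = 7/8 × 1/2 = 7/16 = P(A=1,B=1) ✓

Yes, A and B are independent: every cell factors, so I(A;B) = 0 bits.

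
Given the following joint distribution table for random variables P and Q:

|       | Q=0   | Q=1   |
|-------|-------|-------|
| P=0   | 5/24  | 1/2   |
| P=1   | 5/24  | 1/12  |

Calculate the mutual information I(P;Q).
Marginal P(P) (row sums):
  P(P=0) = 5/24 + 1/2 = 17/24
  P(P=1) = 5/24 + 1/12 = 7/24
Marginal P(Q) (column sums):
  P(Q=0) = 5/24 + 5/24 = 5/12
  P(Q=1) = 1/2 + 1/12 = 7/12

H(P) = -[(17/24)·log₂(17/24) + (7/24)·log₂(7/24)]
  = 0.3524 + 0.5185
  = 0.8709 bits
H(Q) = -[(5/12)·log₂(5/12) + (7/12)·log₂(7/12)]
  = 0.5263 + 0.4536
  = 0.9799 bits
H(P,Q) = -[(5/24)·log₂(5/24) + (1/2)·log₂(1/2) + (5/24)·log₂(5/24) + (1/12)·log₂(1/12)]
  = 0.4715 + 0.5000 + 0.4715 + 0.2987
  = 1.7417 bits

I(P;Q) = H(P) + H(Q) - H(P,Q)
  = 0.8709 + 0.9799 - 1.7417
  = 0.1091 bits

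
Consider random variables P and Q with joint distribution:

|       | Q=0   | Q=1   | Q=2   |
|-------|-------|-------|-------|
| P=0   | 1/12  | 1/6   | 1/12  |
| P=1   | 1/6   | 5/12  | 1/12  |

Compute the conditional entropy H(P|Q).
Marginal P(Q) (column sums):
  P(Q=0) = 1/12 + 1/6 = 1/4
  P(Q=1) = 1/6 + 5/12 = 7/12
  P(Q=2) = 1/12 + 1/12 = 1/6

H(P|Q) = -Σ P(P,Q)·log₂ P(P|Q), where P(P|Q) = P(P,Q) / P(Q)
  (P=0,Q=0): P(P|Q) = (1/12)/(1/4) = 1/3;  -(1/12)·log₂(1/3) = 0.1321
  (P=0,Q=1): P(P|Q) = (1/6)/(7/12) = 2/7;  -(1/6)·log₂(2/7) = 0.3012
  (P=0,Q=2): P(P|Q) = (1/12)/(1/6) = 1/2;  -(1/12)·log₂(1/2) = 0.0833
  (P=1,Q=0): P(P|Q) = (1/6)/(1/4) = 2/3;  -(1/6)·log₂(2/3) = 0.0975
  (P=1,Q=1): P(P|Q) = (5/12)/(7/12) = 5/7;  -(5/12)·log₂(5/7) = 0.2023
  (P=1,Q=2): P(P|Q) = (1/12)/(1/6) = 1/2;  -(1/12)·log₂(1/2) = 0.0833
H(P|Q) = 0.1321 + 0.3012 + 0.0833 + 0.0975 + 0.2023 + 0.0833
  = 0.8997 bits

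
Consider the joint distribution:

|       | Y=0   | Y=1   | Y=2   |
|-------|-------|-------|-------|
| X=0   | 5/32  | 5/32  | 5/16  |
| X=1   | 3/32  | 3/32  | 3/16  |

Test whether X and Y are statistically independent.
Marginal P(X) (row sums):
  P(X=0) = 5/32 + 5/32 + 5/16 = 5/8
  P(X=1) = 3/32 + 3/32 + 3/16 = 3/8
Marginal P(Y) (column sums):
  P(Y=0) = 5/32 + 3/32 = 1/4
  P(Y=1) = 5/32 + 3/32 = 1/4
  P(Y=2) = 5/16 + 3/16 = 1/2

X and Y are independent iff P(X=i,Y=j) = P(X=i)·P(Y=j) for every cell.
  P(X=0)·P(Y=0) = 5/8 × 1/4 = 5/32 = P(X=0,Y=0) ✓
  P(X=0)·P(Y=1) = 5/8 × 1/4 = 5/32 = P(X=0,Y=1) ✓
  P(X=0)·P(Y=2) = 5/8 × 1/2 = 5/16 = P(X=0,Y=2) ✓
  P(X=1)·P(Y=0) = 3/8 × 1/4 = 3/32 = P(X=1,Y=0) ✓
  P(X=1)·P(Y=1) = 3/8 × 1/4 = 3/32 = P(X=1,Y=1) ✓
  P(X=1)·P(Y=2) = 3/8 × 1/2 = 3/16 = P(X=1,Y=2) ✓

Yes, X and Y are independent: every cell factors, so I(X;Y) = 0 bits.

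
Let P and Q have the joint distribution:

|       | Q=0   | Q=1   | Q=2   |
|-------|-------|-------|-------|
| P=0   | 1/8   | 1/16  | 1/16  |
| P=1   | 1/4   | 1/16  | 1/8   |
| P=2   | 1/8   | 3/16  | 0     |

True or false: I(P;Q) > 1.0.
Marginal P(P) (row sums):
  P(P=0) = 1/8 + 1/16 + 1/16 = 1/4
  P(P=1) = 1/4 + 1/16 + 1/8 = 7/16
  P(P=2) = 1/8 + 3/16 + 0 = 5/16
Marginal P(Q) (column sums):
  P(Q=0) = 1/8 + 1/4 + 1/8 = 1/2
  P(Q=1) = 1/16 + 1/16 + 3/16 = 5/16
  P(Q=2) = 1/16 + 1/8 + 0 = 3/16

H(P) = -[(1/4)·log₂(1/4) + (7/16)·log₂(7/16) + (5/16)·log₂(5/16)]
  = 0.5000 + 0.5218 + 0.5244
  = 1.5462 bits
H(Q) = -[(1/2)·log₂(1/2) + (5/16)·log₂(5/16) + (3/16)·log₂(3/16)]
  = 0.5000 + 0.5244 + 0.4528
  = 1.4772 bits
H(P,Q) = -[(1/8)·log₂(1/8) + (1/16)·log₂(1/16) + (1/16)·log₂(1/16) + (1/4)·log₂(1/4) + (1/16)·log₂(1/16) + (1/8)·log₂(1/8) + (1/8)·log₂(1/8) + (3/16)·log₂(3/16)]
  = 0.3750 + 0.2500 + 0.2500 + 0.5000 + 0.2500 + 0.3750 + 0.3750 + 0.4528
  = 2.8278 bits

I(P;Q) = H(P) + H(Q) - H(P,Q)
  = 1.5462 + 1.4772 - 2.8278
  = 0.1956 bits

False. I(P;Q) = 0.1956 bits, which is ≤ 1.0 bits.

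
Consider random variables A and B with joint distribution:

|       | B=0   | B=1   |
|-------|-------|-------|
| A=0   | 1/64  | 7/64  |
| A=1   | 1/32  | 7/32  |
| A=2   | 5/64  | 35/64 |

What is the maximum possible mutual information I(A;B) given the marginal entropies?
The upper bound on mutual information is I(A;B) ≤ min(H(A), H(B)).

Marginal P(A) (row sums):
  P(A=0) = 1/64 + 7/64 = 1/8
  P(A=1) = 1/32 + 7/32 = 1/4
  P(A=2) = 5/64 + 35/64 = 5/8
Marginal P(B) (column sums):
  P(B=0) = 1/64 + 1/32 + 5/64 = 1/8
  P(B=1) = 7/64 + 7/32 + 35/64 = 7/8

H(A) = -[(1/8)·log₂(1/8) + (1/4)·log₂(1/4) + (5/8)·log₂(5/8)]
  = 0.3750 + 0.5000 + 0.4238
  = 1.2988 bits
H(B) = -[(1/8)·log₂(1/8) + (7/8)·log₂(7/8)]
  = 0.3750 + 0.1686
  = 0.5436 bits

Maximum possible I(A;B) = min(1.2988, 0.5436) = 0.5436 bits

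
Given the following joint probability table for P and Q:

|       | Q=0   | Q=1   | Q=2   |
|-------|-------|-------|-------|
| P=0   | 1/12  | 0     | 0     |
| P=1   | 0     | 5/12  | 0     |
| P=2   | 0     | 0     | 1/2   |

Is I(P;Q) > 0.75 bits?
Marginal P(P) (row sums):
  P(P=0) = 1/12 + 0 + 0 = 1/12
  P(P=1) = 0 + 5/12 + 0 = 5/12
  P(P=2) = 0 + 0 + 1/2 = 1/2
Marginal P(Q) (column sums):
  P(Q=0) = 1/12 + 0 + 0 = 1/12
  P(Q=1) = 0 + 5/12 + 0 = 5/12
  P(Q=2) = 0 + 0 + 1/2 = 1/2

H(P) = -[(1/12)·log₂(1/12) + (5/12)·log₂(5/12) + (1/2)·log₂(1/2)]
  = 0.2987 + 0.5263 + 0.5000
  = 1.3250 bits
H(Q) = -[(1/12)·log₂(1/12) + (5/12)·log₂(5/12) + (1/2)·log₂(1/2)]
  = 0.2987 + 0.5263 + 0.5000
  = 1.3250 bits
H(P,Q) = -[(1/12)·log₂(1/12) + (5/12)·log₂(5/12) + (1/2)·log₂(1/2)]
  = 0.2987 + 0.5263 + 0.5000
  = 1.3250 bits

I(P;Q) = H(P) + H(Q) - H(P,Q)
  = 1.3250 + 1.3250 - 1.3250
  = 1.3250 bits

Yes. I(P;Q) = 1.3250 bits, which is > 0.75 bits.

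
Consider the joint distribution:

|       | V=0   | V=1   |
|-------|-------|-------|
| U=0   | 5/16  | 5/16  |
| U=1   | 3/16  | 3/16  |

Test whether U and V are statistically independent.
Marginal P(U) (row sums):
  P(U=0) = 5/16 + 5/16 = 5/8
  P(U=1) = 3/16 + 3/16 = 3/8
Marginal P(V) (column sums):
  P(V=0) = 5/16 + 3/16 = 1/2
  P(V=1) = 5/16 + 3/16 = 1/2

U and V are independent iff P(U=i,V=j) = P(U=i)·P(V=j) for every cell.
  P(U=0)·P(V=0) = 5/8 × 1/2 = 5/16 = P(U=0,V=0) ✓
  P(U=0)·P(V=1) = 5/8 × 1/2 = 5/16 = P(U=0,V=1) ✓
  P(U=1)·P(V=0) = 3/8 × 1/2 = 3/16 = P(U=1,V=0) ✓
  P(U=1)·P(V=1) = 3/8 × 1/2 = 3/16 = P(U=1,V=1) ✓

Yes, U and V are independent: every cell factors, so I(U;V) = 0 bits.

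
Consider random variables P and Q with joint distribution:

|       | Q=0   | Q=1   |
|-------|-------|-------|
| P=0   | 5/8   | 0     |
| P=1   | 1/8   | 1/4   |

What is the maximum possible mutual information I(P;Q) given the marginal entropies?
The upper bound on mutual information is I(P;Q) ≤ min(H(P), H(Q)).

Marginal P(P) (row sums):
  P(P=0) = 5/8 + 0 = 5/8
  P(P=1) = 1/8 + 1/4 = 3/8
Marginal P(Q) (column sums):
  P(Q=0) = 5/8 + 1/8 = 3/4
  P(Q=1) = 0 + 1/4 = 1/4

H(P) = -[(5/8)·log₂(5/8) + (3/8)·log₂(3/8)]
  = 0.4238 + 0.5306
  = 0.9544 bits
H(Q) = -[(3/4)·log₂(3/4) + (1/4)·log₂(1/4)]
  = 0.3113 + 0.5000
  = 0.8113 bits

Maximum possible I(P;Q) = min(0.9544, 0.8113) = 0.8113 bits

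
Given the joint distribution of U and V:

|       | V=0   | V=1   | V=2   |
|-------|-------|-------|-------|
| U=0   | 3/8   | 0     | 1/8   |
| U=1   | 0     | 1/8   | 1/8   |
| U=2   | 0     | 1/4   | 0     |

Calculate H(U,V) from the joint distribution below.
H(U,V) = -Σ P(U,V) log₂ P(U,V), summed over the non-zero cells:
H(U,V) = -[(3/8)·log₂(3/8) + (1/8)·log₂(1/8) + (1/8)·log₂(1/8) + (1/8)·log₂(1/8) + (1/4)·log₂(1/4)]
  = 0.5306 + 0.3750 + 0.3750 + 0.3750 + 0.5000
  = 2.1556 bits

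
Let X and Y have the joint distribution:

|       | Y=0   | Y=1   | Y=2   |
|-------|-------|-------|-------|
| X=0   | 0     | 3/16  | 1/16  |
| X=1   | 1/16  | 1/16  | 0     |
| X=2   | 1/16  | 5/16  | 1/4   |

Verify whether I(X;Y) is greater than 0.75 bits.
Marginal P(X) (row sums):
  P(X=0) = 0 + 3/16 + 1/16 = 1/4
  P(X=1) = 1/16 + 1/16 + 0 = 1/8
  P(X=2) = 1/16 + 5/16 + 1/4 = 5/8
Marginal P(Y) (column sums):
  P(Y=0) = 0 + 1/16 + 1/16 = 1/8
  P(Y=1) = 3/16 + 1/16 + 5/16 = 9/16
  P(Y=2) = 1/16 + 0 + 1/4 = 5/16

H(X) = -[(1/4)·log₂(1/4) + (1/8)·log₂(1/8) + (5/8)·log₂(5/8)]
  = 0.5000 + 0.3750 + 0.4238
  = 1.2988 bits
H(Y) = -[(1/8)·log₂(1/8) + (9/16)·log₂(9/16) + (5/16)·log₂(5/16)]
  = 0.3750 + 0.4669 + 0.5244
  = 1.3663 bits
H(X,Y) = -[(3/16)·log₂(3/16) + (1/16)·log₂(1/16) + (1/16)·log₂(1/16) + (1/16)·log₂(1/16) + (1/16)·log₂(1/16) + (5/16)·log₂(5/16) + (1/4)·log₂(1/4)]
  = 0.4528 + 0.2500 + 0.2500 + 0.2500 + 0.2500 + 0.5244 + 0.5000
  = 2.4772 bits

I(X;Y) = H(X) + H(Y) - H(X,Y)
  = 1.2988 + 1.3663 - 2.4772
  = 0.1879 bits

No. I(X;Y) = 0.1879 bits, which is ≤ 0.75 bits.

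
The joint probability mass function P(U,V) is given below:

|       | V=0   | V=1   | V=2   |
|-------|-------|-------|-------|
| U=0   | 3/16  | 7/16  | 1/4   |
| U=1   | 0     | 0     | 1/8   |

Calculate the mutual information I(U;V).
Marginal P(U) (row sums):
  P(U=0) = 3/16 + 7/16 + 1/4 = 7/8
  P(U=1) = 0 + 0 + 1/8 = 1/8
Marginal P(V) (column sums):
  P(V=0) = 3/16 + 0 = 3/16
  P(V=1) = 7/16 + 0 = 7/16
  P(V=2) = 1/4 + 1/8 = 3/8

H(U) = -[(7/8)·log₂(7/8) + (1/8)·log₂(1/8)]
  = 0.1686 + 0.3750
  = 0.5436 bits
H(V) = -[(3/16)·log₂(3/16) + (7/16)·log₂(7/16) + (3/8)·log₂(3/8)]
  = 0.4528 + 0.5218 + 0.5306
  = 1.5052 bits
H(U,V) = -[(3/16)·log₂(3/16) + (7/16)·log₂(7/16) + (1/4)·log₂(1/4) + (1/8)·log₂(1/8)]
  = 0.4528 + 0.5218 + 0.5000 + 0.3750
  = 1.8496 bits

I(U;V) = H(U) + H(V) - H(U,V)
  = 0.5436 + 1.5052 - 1.8496
  = 0.1992 bits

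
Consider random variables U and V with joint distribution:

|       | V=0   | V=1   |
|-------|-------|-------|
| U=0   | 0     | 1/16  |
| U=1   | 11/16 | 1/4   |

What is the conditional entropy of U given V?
Marginal P(V) (column sums):
  P(V=0) = 0 + 11/16 = 11/16
  P(V=1) = 1/16 + 1/4 = 5/16

H(U|V) = -Σ P(U,V)·log₂ P(U|V), where P(U|V) = P(U,V) / P(V)
  (cells with P(U,V) = 0 contribute 0)
  (U=0,V=1): P(U|V) = (1/16)/(5/16) = 1/5;  -(1/16)·log₂(1/5) = 0.1451
  (U=1,V=0): P(U|V) = (11/16)/(11/16) = 1;  -(11/16)·log₂(1) = 0.0000
  (U=1,V=1): P(U|V) = (1/4)/(5/16) = 4/5;  -(1/4)·log₂(4/5) = 0.0805
H(U|V) = 0.1451 + 0.0000 + 0.0805
  = 0.2256 bits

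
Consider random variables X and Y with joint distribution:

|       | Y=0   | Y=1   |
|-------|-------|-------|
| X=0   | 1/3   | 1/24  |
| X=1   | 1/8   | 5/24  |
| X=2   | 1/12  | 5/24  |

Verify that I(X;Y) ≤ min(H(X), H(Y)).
Marginal P(X) (row sums):
  P(X=0) = 1/3 + 1/24 = 3/8
  P(X=1) = 1/8 + 5/24 = 1/3
  P(X=2) = 1/12 + 5/24 = 7/24
Marginal P(Y) (column sums):
  P(Y=0) = 1/3 + 1/8 + 1/12 = 13/24
  P(Y=1) = 1/24 + 5/24 + 5/24 = 11/24

H(X) = -[(3/8)·log₂(3/8) + (1/3)·log₂(1/3) + (7/24)·log₂(7/24)]
  = 0.5306 + 0.5283 + 0.5185
  = 1.5774 bits
H(Y) = -[(13/24)·log₂(13/24) + (11/24)·log₂(11/24)]
  = 0.4791 + 0.5159
  = 0.9950 bits
H(X,Y) = -[(1/3)·log₂(1/3) + (1/24)·log₂(1/24) + (1/8)·log₂(1/8) + (5/24)·log₂(5/24) + (1/12)·log₂(1/12) + (5/24)·log₂(5/24)]
  = 0.5283 + 0.1910 + 0.3750 + 0.4715 + 0.2987 + 0.4715
  = 2.3360 bits

I(X;Y) = H(X) + H(Y) - H(X,Y)
  = 1.5774 + 0.9950 - 2.3360
  = 0.2364 bits

min(H(X), H(Y)) = min(1.5774, 0.9950) = 0.9950 bits
Since 0.2364 ≤ 0.9950, the bound is satisfied ✓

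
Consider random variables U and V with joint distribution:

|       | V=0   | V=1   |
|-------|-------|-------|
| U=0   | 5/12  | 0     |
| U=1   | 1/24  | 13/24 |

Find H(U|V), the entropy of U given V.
Marginal P(V) (column sums):
  P(V=0) = 5/12 + 1/24 = 11/24
  P(V=1) = 0 + 13/24 = 13/24

H(U|V) = -Σ P(U,V)·log₂ P(U|V), where P(U|V) = P(U,V) / P(V)
  (cells with P(U,V) = 0 contribute 0)
  (U=0,V=0): P(U|V) = (5/12)/(11/24) = 10/11;  -(5/12)·log₂(10/11) = 0.0573
  (U=1,V=0): P(U|V) = (1/24)/(11/24) = 1/11;  -(1/24)·log₂(1/11) = 0.1441
  (U=1,V=1): P(U|V) = (13/24)/(13/24) = 1;  -(13/24)·log₂(1) = 0.0000
H(U|V) = 0.0573 + 0.1441 + 0.0000
  = 0.2014 bits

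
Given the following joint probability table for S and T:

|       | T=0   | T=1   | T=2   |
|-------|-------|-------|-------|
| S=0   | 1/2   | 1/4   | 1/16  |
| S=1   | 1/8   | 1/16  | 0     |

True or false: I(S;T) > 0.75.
Marginal P(S) (row sums):
  P(S=0) = 1/2 + 1/4 + 1/16 = 13/16
  P(S=1) = 1/8 + 1/16 + 0 = 3/16
Marginal P(T) (column sums):
  P(T=0) = 1/2 + 1/8 = 5/8
  P(T=1) = 1/4 + 1/16 = 5/16
  P(T=2) = 1/16 + 0 = 1/16

H(S) = -[(13/16)·log₂(13/16) + (3/16)·log₂(3/16)]
  = 0.2434 + 0.4528
  = 0.6962 bits
H(T) = -[(5/8)·log₂(5/8) + (5/16)·log₂(5/16) + (1/16)·log₂(1/16)]
  = 0.4238 + 0.5244 + 0.2500
  = 1.1982 bits
H(S,T) = -[(1/2)·log₂(1/2) + (1/4)·log₂(1/4) + (1/16)·log₂(1/16) + (1/8)·log₂(1/8) + (1/16)·log₂(1/16)]
  = 0.5000 + 0.5000 + 0.2500 + 0.3750 + 0.2500
  = 1.8750 bits

I(S;T) = H(S) + H(T) - H(S,T)
  = 0.6962 + 1.1982 - 1.8750
  = 0.0194 bits

False. I(S;T) = 0.0194 bits, which is ≤ 0.75 bits.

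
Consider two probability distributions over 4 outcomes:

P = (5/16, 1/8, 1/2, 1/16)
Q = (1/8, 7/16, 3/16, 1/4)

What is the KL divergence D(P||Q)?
D(P||Q) = Σ P(i) log₂(P(i)/Q(i))
  i=0: (5/16) × log₂((5/16)/(1/8)) = (5/16) × log₂(5/2) = 0.4131
  i=1: (1/8) × log₂((1/8)/(7/16)) = (1/8) × log₂(2/7) = -0.2259
  i=2: (1/2) × log₂((1/2)/(3/16)) = (1/2) × log₂(8/3) = 0.7075
  i=3: (1/16) × log₂((1/16)/(1/4)) = (1/16) × log₂(1/4) = -0.1250
D(P||Q) = 0.4131 - 0.2259 + 0.7075 - 0.1250
  = 0.7697 bits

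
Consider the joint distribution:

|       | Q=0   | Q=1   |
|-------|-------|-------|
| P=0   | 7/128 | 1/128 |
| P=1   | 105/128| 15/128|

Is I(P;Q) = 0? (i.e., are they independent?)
Marginal P(P) (row sums):
  P(P=0) = 7/128 + 1/128 = 1/16
  P(P=1) = 105/128 + 15/128 = 15/16
Marginal P(Q) (column sums):
  P(Q=0) = 7/128 + 105/128 = 7/8
  P(Q=1) = 1/128 + 15/128 = 1/8

P and Q are independent iff P(P=i,Q=j) = P(P=i)·P(Q=j) for every cell.
  P(P=0)·P(Q=0) = 1/16 × 7/8 = 7/128 = P(P=0,Q=0) ✓
  P(P=0)·P(Q=1) = 1/16 × 1/8 = 1/128 = P(P=0,Q=1) ✓
  P(P=1)·P(Q=0) = 15/16 × 7/8 = 105/128 = P(P=1,Q=0) ✓
  P(P=1)·P(Q=1) = 15/16 × 1/8 = 15/128 = P(P=1,Q=1) ✓

Yes, P and Q are independent: every cell factors, so I(P;Q) = 0 bits.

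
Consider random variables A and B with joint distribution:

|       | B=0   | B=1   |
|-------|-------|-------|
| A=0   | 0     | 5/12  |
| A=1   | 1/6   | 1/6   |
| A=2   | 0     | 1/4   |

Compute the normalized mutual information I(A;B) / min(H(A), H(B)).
Marginal P(A) (row sums):
  P(A=0) = 0 + 5/12 = 5/12
  P(A=1) = 1/6 + 1/6 = 1/3
  P(A=2) = 0 + 1/4 = 1/4
Marginal P(B) (column sums):
  P(B=0) = 0 + 1/6 + 0 = 1/6
  P(B=1) = 5/12 + 1/6 + 1/4 = 5/6

H(A) = -[(5/12)·log₂(5/12) + (1/3)·log₂(1/3) + (1/4)·log₂(1/4)]
  = 0.5263 + 0.5283 + 0.5000
  = 1.5546 bits
H(B) = -[(1/6)·log₂(1/6) + (5/6)·log₂(5/6)]
  = 0.4308 + 0.2192
  = 0.6500 bits
H(A,B) = -[(5/12)·log₂(5/12) + (1/6)·log₂(1/6) + (1/6)·log₂(1/6) + (1/4)·log₂(1/4)]
  = 0.5263 + 0.4308 + 0.4308 + 0.5000
  = 1.8879 bits

I(A;B) = H(A) + H(B) - H(A,B)
  = 1.5546 + 0.6500 - 1.8879
  = 0.3167 bits

min(H(A), H(B)) = min(1.5546, 0.6500) = 0.6500 bits
Normalized MI = 0.3167 / 0.6500 = 0.4872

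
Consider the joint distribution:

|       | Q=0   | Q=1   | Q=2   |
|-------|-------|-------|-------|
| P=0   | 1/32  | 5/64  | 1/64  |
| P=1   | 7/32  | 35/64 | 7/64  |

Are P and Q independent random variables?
Marginal P(P) (row sums):
  P(P=0) = 1/32 + 5/64 + 1/64 = 1/8
  P(P=1) = 7/32 + 35/64 + 7/64 = 7/8
Marginal P(Q) (column sums):
  P(Q=0) = 1/32 + 7/32 = 1/4
  P(Q=1) = 5/64 + 35/64 = 5/8
  P(Q=2) = 1/64 + 7/64 = 1/8

P and Q are independent iff P(P=i,Q=j) = P(P=i)·P(Q=j) for every cell.
  P(P=0)·P(Q=0) = 1/8 × 1/4 = 1/32 = P(P=0,Q=0) ✓
  P(P=0)·P(Q=1) = 1/8 × 5/8 = 5/64 = P(P=0,Q=1) ✓
  P(P=0)·P(Q=2) = 1/8 × 1/8 = 1/64 = P(P=0,Q=2) ✓
  P(P=1)·P(Q=0) = 7/8 × 1/4 = 7/32 = P(P=1,Q=0) ✓
  P(P=1)·P(Q=1) = 7/8 × 5/8 = 35/64 = P(P=1,Q=1) ✓
  P(P=1)·P(Q=2) = 7/8 × 1/8 = 7/64 = P(P=1,Q=2) ✓

Yes, P and Q are independent: every cell factors, so I(P;Q) = 0 bits.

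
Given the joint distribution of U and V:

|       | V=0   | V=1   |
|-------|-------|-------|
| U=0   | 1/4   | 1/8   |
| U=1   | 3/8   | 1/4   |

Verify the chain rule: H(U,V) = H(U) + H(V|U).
Left side:
H(U,V) = -[(1/4)·log₂(1/4) + (1/8)·log₂(1/8) + (3/8)·log₂(3/8) + (1/4)·log₂(1/4)]
  = 0.5000 + 0.3750 + 0.5306 + 0.5000
  = 1.9056 bits

Right side:
Marginal P(U) (row sums):
  P(U=0) = 1/4 + 1/8 = 3/8
  P(U=1) = 3/8 + 1/4 = 5/8
H(U) = -[(3/8)·log₂(3/8) + (5/8)·log₂(5/8)]
  = 0.5306 + 0.4238
  = 0.9544 bits
H(V|U) = -Σ P(U,V)·log₂ P(V|U), where P(V|U) = P(U,V) / P(U)
  (U=0,V=0): P(V|U) = (1/4)/(3/8) = 2/3;  -(1/4)·log₂(2/3) = 0.1462
  (U=0,V=1): P(V|U) = (1/8)/(3/8) = 1/3;  -(1/8)·log₂(1/3) = 0.1981
  (U=1,V=0): P(V|U) = (3/8)/(5/8) = 3/5;  -(3/8)·log₂(3/5) = 0.2764
  (U=1,V=1): P(V|U) = (1/4)/(5/8) = 2/5;  -(1/4)·log₂(2/5) = 0.3305
H(V|U) = 0.1462 + 0.1981 + 0.2764 + 0.3305
  = 0.9512 bits
H(U) + H(V|U) = 0.9544 + 0.9512 = 1.9056 bits

Both sides equal 1.9056 bits, so the chain rule holds ✓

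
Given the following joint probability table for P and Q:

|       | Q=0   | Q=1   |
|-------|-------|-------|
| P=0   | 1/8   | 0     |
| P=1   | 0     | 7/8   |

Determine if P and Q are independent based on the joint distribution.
Marginal P(P) (row sums):
  P(P=0) = 1/8 + 0 = 1/8
  P(P=1) = 0 + 7/8 = 7/8
Marginal P(Q) (column sums):
  P(Q=0) = 1/8 + 0 = 1/8
  P(Q=1) = 0 + 7/8 = 7/8

P and Q are independent iff P(P=i,Q=j) = P(P=i)·P(Q=j) for every cell.
  P(P=0)·P(Q=0) = 1/8 × 1/8 = 1/64, but P(P=0,Q=0) = 1/8 ✗

No, P and Q are not independent. Quantitatively, I(P;Q) > 0:

H(P) = -[(1/8)·log₂(1/8) + (7/8)·log₂(7/8)]
  = 0.3750 + 0.1686
  = 0.5436 bits
H(Q) = -[(1/8)·log₂(1/8) + (7/8)·log₂(7/8)]
  = 0.3750 + 0.1686
  = 0.5436 bits
H(P,Q) = -[(1/8)·log₂(1/8) + (7/8)·log₂(7/8)]
  = 0.3750 + 0.1686
  = 0.5436 bits
I(P;Q) = H(P) + H(Q) - H(P,Q) = 0.5436 + 0.5436 - 0.5436 = 0.5436 bits > 0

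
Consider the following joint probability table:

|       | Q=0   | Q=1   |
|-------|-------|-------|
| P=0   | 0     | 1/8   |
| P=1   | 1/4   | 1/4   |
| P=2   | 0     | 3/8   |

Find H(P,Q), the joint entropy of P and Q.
H(P,Q) = -Σ P(P,Q) log₂ P(P,Q), summed over the non-zero cells:
H(P,Q) = -[(1/8)·log₂(1/8) + (1/4)·log₂(1/4) + (1/4)·log₂(1/4) + (3/8)·log₂(3/8)]
  = 0.3750 + 0.5000 + 0.5000 + 0.5306
  = 1.9056 bits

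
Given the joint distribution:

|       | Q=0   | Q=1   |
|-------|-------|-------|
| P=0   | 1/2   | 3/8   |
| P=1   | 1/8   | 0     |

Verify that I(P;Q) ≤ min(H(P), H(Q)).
Marginal P(P) (row sums):
  P(P=0) = 1/2 + 3/8 = 7/8
  P(P=1) = 1/8 + 0 = 1/8
Marginal P(Q) (column sums):
  P(Q=0) = 1/2 + 1/8 = 5/8
  P(Q=1) = 3/8 + 0 = 3/8

H(P) = -[(7/8)·log₂(7/8) + (1/8)·log₂(1/8)]
  = 0.1686 + 0.3750
  = 0.5436 bits
H(Q) = -[(5/8)·log₂(5/8) + (3/8)·log₂(3/8)]
  = 0.4238 + 0.5306
  = 0.9544 bits
H(P,Q) = -[(1/2)·log₂(1/2) + (3/8)·log₂(3/8) + (1/8)·log₂(1/8)]
  = 0.5000 + 0.5306 + 0.3750
  = 1.4056 bits

I(P;Q) = H(P) + H(Q) - H(P,Q)
  = 0.5436 + 0.9544 - 1.4056
  = 0.0924 bits

min(H(P), H(Q)) = min(0.5436, 0.9544) = 0.5436 bits
Since 0.0924 ≤ 0.5436, the bound is satisfied ✓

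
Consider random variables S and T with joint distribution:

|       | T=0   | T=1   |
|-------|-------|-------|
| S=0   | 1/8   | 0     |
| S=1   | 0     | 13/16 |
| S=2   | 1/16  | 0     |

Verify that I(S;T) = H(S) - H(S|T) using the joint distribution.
Left side, from I(S;T) = H(S) + H(T) - H(S,T):
Marginal P(S) (row sums):
  P(S=0) = 1/8 + 0 = 1/8
  P(S=1) = 0 + 13/16 = 13/16
  P(S=2) = 1/16 + 0 = 1/16
Marginal P(T) (column sums):
  P(T=0) = 1/8 + 0 + 1/16 = 3/16
  P(T=1) = 0 + 13/16 + 0 = 13/16

H(S) = -[(1/8)·log₂(1/8) + (13/16)·log₂(13/16) + (1/16)·log₂(1/16)]
  = 0.3750 + 0.2434 + 0.2500
  = 0.8684 bits
H(T) = -[(3/16)·log₂(3/16) + (13/16)·log₂(13/16)]
  = 0.4528 + 0.2434
  = 0.6962 bits
H(S,T) = -[(1/8)·log₂(1/8) + (13/16)·log₂(13/16) + (1/16)·log₂(1/16)]
  = 0.3750 + 0.2434 + 0.2500
  = 0.8684 bits

I(S;T) = H(S) + H(T) - H(S,T)
  = 0.8684 + 0.6962 - 0.8684
  = 0.6962 bits

Right side, with H(S|T) computed directly from the conditional probabilities:
H(S|T) = -Σ P(S,T)·log₂ P(S|T), where P(S|T) = P(S,T) / P(T)
  (cells with P(S,T) = 0 contribute 0)
  (S=0,T=0): P(S|T) = (1/8)/(3/16) = 2/3;  -(1/8)·log₂(2/3) = 0.0731
  (S=1,T=1): P(S|T) = (13/16)/(13/16) = 1;  -(13/16)·log₂(1) = 0.0000
  (S=2,T=0): P(S|T) = (1/16)/(3/16) = 1/3;  -(1/16)·log₂(1/3) = 0.0991
H(S|T) = 0.0731 + 0.0000 + 0.0991
  = 0.1722 bits
H(S) - H(S|T) = 0.8684 - 0.1722 = 0.6962 bits

Both sides equal 0.6962 bits, so I(S;T) = H(S) - H(S|T) ✓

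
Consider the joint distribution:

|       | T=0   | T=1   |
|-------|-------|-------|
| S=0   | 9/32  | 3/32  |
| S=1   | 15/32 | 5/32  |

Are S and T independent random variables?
Marginal P(S) (row sums):
  P(S=0) = 9/32 + 3/32 = 3/8
  P(S=1) = 15/32 + 5/32 = 5/8
Marginal P(T) (column sums):
  P(T=0) = 9/32 + 15/32 = 3/4
  P(T=1) = 3/32 + 5/32 = 1/4

S and T are independent iff P(S=i,T=j) = P(S=i)·P(T=j) for every cell.
  P(S=0)·P(T=0) = 3/8 × 3/4 = 9/32 = P(S=0,T=0) ✓
  P(S=0)·P(T=1) = 3/8 × 1/4 = 3/32 = P(S=0,T=1) ✓
  P(S=1)·P(T=0) = 5/8 × 3/4 = 15/32 = P(S=1,T=0) ✓
  P(S=1)·P(T=1) = 5/8 × 1/4 = 5/32 = P(S=1,T=1) ✓

Yes, S and T are independent: every cell factors, so I(S;T) = 0 bits.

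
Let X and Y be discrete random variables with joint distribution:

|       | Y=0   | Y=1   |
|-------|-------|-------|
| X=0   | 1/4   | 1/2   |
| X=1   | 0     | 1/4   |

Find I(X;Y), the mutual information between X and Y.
Marginal P(X) (row sums):
  P(X=0) = 1/4 + 1/2 = 3/4
  P(X=1) = 0 + 1/4 = 1/4
Marginal P(Y) (column sums):
  P(Y=0) = 1/4 + 0 = 1/4
  P(Y=1) = 1/2 + 1/4 = 3/4

H(X) = -[(3/4)·log₂(3/4) + (1/4)·log₂(1/4)]
  = 0.3113 + 0.5000
  = 0.8113 bits
H(Y) = -[(1/4)·log₂(1/4) + (3/4)·log₂(3/4)]
  = 0.5000 + 0.3113
  = 0.8113 bits
H(X,Y) = -[(1/4)·log₂(1/4) + (1/2)·log₂(1/2) + (1/4)·log₂(1/4)]
  = 0.5000 + 0.5000 + 0.5000
  = 1.5000 bits

I(X;Y) = H(X) + H(Y) - H(X,Y)
  = 0.8113 + 0.8113 - 1.5000
  = 0.1226 bits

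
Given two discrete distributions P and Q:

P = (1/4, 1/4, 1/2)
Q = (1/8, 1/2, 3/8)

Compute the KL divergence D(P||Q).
D(P||Q) = Σ P(i) log₂(P(i)/Q(i))
  i=0: (1/4) × log₂((1/4)/(1/8)) = (1/4) × log₂(2) = 0.2500
  i=1: (1/4) × log₂((1/4)/(1/2)) = (1/4) × log₂(1/2) = -0.2500
  i=2: (1/2) × log₂((1/2)/(3/8)) = (1/2) × log₂(4/3) = 0.2075
D(P||Q) = 0.2500 - 0.2500 + 0.2075
  = 0.2075 bits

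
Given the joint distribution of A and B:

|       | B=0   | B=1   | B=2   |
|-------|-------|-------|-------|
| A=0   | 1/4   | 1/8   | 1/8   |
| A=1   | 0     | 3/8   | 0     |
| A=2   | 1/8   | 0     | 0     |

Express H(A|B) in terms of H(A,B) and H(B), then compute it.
H(A|B) = H(A,B) - H(B)

Marginal P(B) (column sums):
  P(B=0) = 1/4 + 0 + 1/8 = 3/8
  P(B=1) = 1/8 + 3/8 + 0 = 1/2
  P(B=2) = 1/8 + 0 + 0 = 1/8

H(A,B) = -[(1/4)·log₂(1/4) + (1/8)·log₂(1/8) + (1/8)·log₂(1/8) + (3/8)·log₂(3/8) + (1/8)·log₂(1/8)]
  = 0.5000 + 0.3750 + 0.3750 + 0.5306 + 0.3750
  = 2.1556 bits
H(B) = -[(3/8)·log₂(3/8) + (1/2)·log₂(1/2) + (1/8)·log₂(1/8)]
  = 0.5306 + 0.5000 + 0.3750
  = 1.4056 bits

H(A|B) = 2.1556 - 1.4056 = 0.7500 bits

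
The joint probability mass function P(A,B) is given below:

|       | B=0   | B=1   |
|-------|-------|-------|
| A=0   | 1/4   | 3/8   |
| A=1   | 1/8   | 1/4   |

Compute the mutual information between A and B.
Marginal P(A) (row sums):
  P(A=0) = 1/4 + 3/8 = 5/8
  P(A=1) = 1/8 + 1/4 = 3/8
Marginal P(B) (column sums):
  P(B=0) = 1/4 + 1/8 = 3/8
  P(B=1) = 3/8 + 1/4 = 5/8

H(A) = -[(5/8)·log₂(5/8) + (3/8)·log₂(3/8)]
  = 0.4238 + 0.5306
  = 0.9544 bits
H(B) = -[(3/8)·log₂(3/8) + (5/8)·log₂(5/8)]
  = 0.5306 + 0.4238
  = 0.9544 bits
H(A,B) = -[(1/4)·log₂(1/4) + (3/8)·log₂(3/8) + (1/8)·log₂(1/8) + (1/4)·log₂(1/4)]
  = 0.5000 + 0.5306 + 0.3750 + 0.5000
  = 1.9056 bits

I(A;B) = H(A) + H(B) - H(A,B)
  = 0.9544 + 0.9544 - 1.9056
  = 0.0032 bits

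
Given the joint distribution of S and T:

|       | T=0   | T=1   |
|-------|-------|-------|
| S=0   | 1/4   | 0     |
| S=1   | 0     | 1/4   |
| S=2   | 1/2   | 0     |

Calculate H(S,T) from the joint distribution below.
H(S,T) = -Σ P(S,T) log₂ P(S,T), summed over the non-zero cells:
H(S,T) = -[(1/4)·log₂(1/4) + (1/4)·log₂(1/4) + (1/2)·log₂(1/2)]
  = 0.5000 + 0.5000 + 0.5000
  = 1.5000 bits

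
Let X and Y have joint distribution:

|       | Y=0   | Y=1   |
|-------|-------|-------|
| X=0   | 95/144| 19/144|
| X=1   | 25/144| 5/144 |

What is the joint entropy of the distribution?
H(X,Y) = -Σ P(X,Y) log₂ P(X,Y), summed over the non-zero cells:
H(X,Y) = -[(95/144)·log₂(95/144) + (19/144)·log₂(19/144) + (25/144)·log₂(25/144) + (5/144)·log₂(5/144)]
  = 0.3959 + 0.3855 + 0.4386 + 0.1683
  = 1.3883 bits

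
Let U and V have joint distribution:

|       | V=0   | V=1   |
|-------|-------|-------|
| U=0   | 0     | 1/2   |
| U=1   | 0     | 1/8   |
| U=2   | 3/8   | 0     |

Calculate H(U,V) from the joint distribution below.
H(U,V) = -Σ P(U,V) log₂ P(U,V), summed over the non-zero cells:
H(U,V) = -[(1/2)·log₂(1/2) + (1/8)·log₂(1/8) + (3/8)·log₂(3/8)]
  = 0.5000 + 0.3750 + 0.5306
  = 1.4056 bits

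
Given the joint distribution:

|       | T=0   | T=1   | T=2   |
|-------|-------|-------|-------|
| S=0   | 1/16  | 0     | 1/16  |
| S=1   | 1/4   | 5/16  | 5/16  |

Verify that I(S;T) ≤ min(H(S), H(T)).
Marginal P(S) (row sums):
  P(S=0) = 1/16 + 0 + 1/16 = 1/8
  P(S=1) = 1/4 + 5/16 + 5/16 = 7/8
Marginal P(T) (column sums):
  P(T=0) = 1/16 + 1/4 = 5/16
  P(T=1) = 0 + 5/16 = 5/16
  P(T=2) = 1/16 + 5/16 = 3/8

H(S) = -[(1/8)·log₂(1/8) + (7/8)·log₂(7/8)]
  = 0.3750 + 0.1686
  = 0.5436 bits
H(T) = -[(5/16)·log₂(5/16) + (5/16)·log₂(5/16) + (3/8)·log₂(3/8)]
  = 0.5244 + 0.5244 + 0.5306
  = 1.5794 bits
H(S,T) = -[(1/16)·log₂(1/16) + (1/16)·log₂(1/16) + (1/4)·log₂(1/4) + (5/16)·log₂(5/16) + (5/16)·log₂(5/16)]
  = 0.2500 + 0.2500 + 0.5000 + 0.5244 + 0.5244
  = 2.0488 bits

I(S;T) = H(S) + H(T) - H(S,T)
  = 0.5436 + 1.5794 - 2.0488
  = 0.0742 bits

min(H(S), H(T)) = min(0.5436, 1.5794) = 0.5436 bits
Since 0.0742 ≤ 0.5436, the bound is satisfied ✓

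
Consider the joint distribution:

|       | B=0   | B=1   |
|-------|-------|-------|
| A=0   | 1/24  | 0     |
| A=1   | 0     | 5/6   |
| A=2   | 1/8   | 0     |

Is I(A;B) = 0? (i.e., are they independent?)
Marginal P(A) (row sums):
  P(A=0) = 1/24 + 0 = 1/24
  P(A=1) = 0 + 5/6 = 5/6
  P(A=2) = 1/8 + 0 = 1/8
Marginal P(B) (column sums):
  P(B=0) = 1/24 + 0 + 1/8 = 1/6
  P(B=1) = 0 + 5/6 + 0 = 5/6

A and B are independent iff P(A=i,B=j) = P(A=i)·P(B=j) for every cell.
  P(A=0)·P(B=0) = 1/24 × 1/6 = 1/144, but P(A=0,B=0) = 1/24 ✗

No, A and B are not independent. Quantitatively, I(A;B) > 0:

H(A) = -[(1/24)·log₂(1/24) + (5/6)·log₂(5/6) + (1/8)·log₂(1/8)]
  = 0.1910 + 0.2192 + 0.3750
  = 0.7852 bits
H(B) = -[(1/6)·log₂(1/6) + (5/6)·log₂(5/6)]
  = 0.4308 + 0.2192
  = 0.6500 bits
H(A,B) = -[(1/24)·log₂(1/24) + (5/6)·log₂(5/6) + (1/8)·log₂(1/8)]
  = 0.1910 + 0.2192 + 0.3750
  = 0.7852 bits
I(A;B) = H(A) + H(B) - H(A,B) = 0.7852 + 0.6500 - 0.7852 = 0.6500 bits > 0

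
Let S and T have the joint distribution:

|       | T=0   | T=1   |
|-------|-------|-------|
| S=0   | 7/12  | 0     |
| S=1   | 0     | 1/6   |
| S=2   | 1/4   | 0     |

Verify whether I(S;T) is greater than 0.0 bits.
Marginal P(S) (row sums):
  P(S=0) = 7/12 + 0 = 7/12
  P(S=1) = 0 + 1/6 = 1/6
  P(S=2) = 1/4 + 0 = 1/4
Marginal P(T) (column sums):
  P(T=0) = 7/12 + 0 + 1/4 = 5/6
  P(T=1) = 0 + 1/6 + 0 = 1/6

H(S) = -[(7/12)·log₂(7/12) + (1/6)·log₂(1/6) + (1/4)·log₂(1/4)]
  = 0.4536 + 0.4308 + 0.5000
  = 1.3844 bits
H(T) = -[(5/6)·log₂(5/6) + (1/6)·log₂(1/6)]
  = 0.2192 + 0.4308
  = 0.6500 bits
H(S,T) = -[(7/12)·log₂(7/12) + (1/6)·log₂(1/6) + (1/4)·log₂(1/4)]
  = 0.4536 + 0.4308 + 0.5000
  = 1.3844 bits

I(S;T) = H(S) + H(T) - H(S,T)
  = 1.3844 + 0.6500 - 1.3844
  = 0.6500 bits

Yes. I(S;T) = 0.6500 bits, which is > 0.0 bits.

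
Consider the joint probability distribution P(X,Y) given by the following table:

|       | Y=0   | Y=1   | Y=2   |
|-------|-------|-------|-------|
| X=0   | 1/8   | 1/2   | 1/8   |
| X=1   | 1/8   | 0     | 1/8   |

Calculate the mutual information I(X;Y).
Marginal P(X) (row sums):
  P(X=0) = 1/8 + 1/2 + 1/8 = 3/4
  P(X=1) = 1/8 + 0 + 1/8 = 1/4
Marginal P(Y) (column sums):
  P(Y=0) = 1/8 + 1/8 = 1/4
  P(Y=1) = 1/2 + 0 = 1/2
  P(Y=2) = 1/8 + 1/8 = 1/4

H(X) = -[(3/4)·log₂(3/4) + (1/4)·log₂(1/4)]
  = 0.3113 + 0.5000
  = 0.8113 bits
H(Y) = -[(1/4)·log₂(1/4) + (1/2)·log₂(1/2) + (1/4)·log₂(1/4)]
  = 0.5000 + 0.5000 + 0.5000
  = 1.5000 bits
H(X,Y) = -[(1/8)·log₂(1/8) + (1/2)·log₂(1/2) + (1/8)·log₂(1/8) + (1/8)·log₂(1/8) + (1/8)·log₂(1/8)]
  = 0.3750 + 0.5000 + 0.3750 + 0.3750 + 0.3750
  = 2.0000 bits

I(X;Y) = H(X) + H(Y) - H(X,Y)
  = 0.8113 + 1.5000 - 2.0000
  = 0.3113 bits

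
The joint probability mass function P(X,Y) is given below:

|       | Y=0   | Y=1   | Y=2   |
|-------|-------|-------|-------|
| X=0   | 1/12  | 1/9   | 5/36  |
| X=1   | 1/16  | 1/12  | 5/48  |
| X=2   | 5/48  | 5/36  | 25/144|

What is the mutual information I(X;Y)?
Marginal P(X) (row sums):
  P(X=0) = 1/12 + 1/9 + 5/36 = 1/3
  P(X=1) = 1/16 + 1/12 + 5/48 = 1/4
  P(X=2) = 5/48 + 5/36 + 25/144 = 5/12
Marginal P(Y) (column sums):
  P(Y=0) = 1/12 + 1/16 + 5/48 = 1/4
  P(Y=1) = 1/9 + 1/12 + 5/36 = 1/3
  P(Y=2) = 5/36 + 5/48 + 25/144 = 5/12

H(X) = -[(1/3)·log₂(1/3) + (1/4)·log₂(1/4) + (5/12)·log₂(5/12)]
  = 0.5283 + 0.5000 + 0.5263
  = 1.5546 bits
H(Y) = -[(1/4)·log₂(1/4) + (1/3)·log₂(1/3) + (5/12)·log₂(5/12)]
  = 0.5000 + 0.5283 + 0.5263
  = 1.5546 bits
H(X,Y) = -[(1/12)·log₂(1/12) + (1/9)·log₂(1/9) + (5/36)·log₂(5/36) + (1/16)·log₂(1/16) + (1/12)·log₂(1/12) + (5/48)·log₂(5/48) + (5/48)·log₂(5/48) + (5/36)·log₂(5/36) + (25/144)·log₂(25/144)]
  = 0.2987 + 0.3522 + 0.3956 + 0.2500 + 0.2987 + 0.3399 + 0.3399 + 0.3956 + 0.4386
  = 3.1092 bits

I(X;Y) = H(X) + H(Y) - H(X,Y)
  = 1.5546 + 1.5546 - 3.1092
  = 0.0000 bits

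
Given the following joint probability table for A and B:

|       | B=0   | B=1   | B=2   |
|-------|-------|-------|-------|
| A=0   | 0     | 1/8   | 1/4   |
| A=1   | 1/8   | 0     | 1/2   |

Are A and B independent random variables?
Marginal P(A) (row sums):
  P(A=0) = 0 + 1/8 + 1/4 = 3/8
  P(A=1) = 1/8 + 0 + 1/2 = 5/8
Marginal P(B) (column sums):
  P(B=0) = 0 + 1/8 = 1/8
  P(B=1) = 1/8 + 0 = 1/8
  P(B=2) = 1/4 + 1/2 = 3/4

A and B are independent iff P(A=i,B=j) = P(A=i)·P(B=j) for every cell.
  P(A=0)·P(B=0) = 3/8 × 1/8 = 3/64, but P(A=0,B=0) = 0 ✗

No, A and B are not independent. Quantitatively, I(A;B) > 0:

H(A) = -[(3/8)·log₂(3/8) + (5/8)·log₂(5/8)]
  = 0.5306 + 0.4238
  = 0.9544 bits
H(B) = -[(1/8)·log₂(1/8) + (1/8)·log₂(1/8) + (3/4)·log₂(3/4)]
  = 0.3750 + 0.3750 + 0.3113
  = 1.0613 bits
H(A,B) = -[(1/8)·log₂(1/8) + (1/4)·log₂(1/4) + (1/8)·log₂(1/8) + (1/2)·log₂(1/2)]
  = 0.3750 + 0.5000 + 0.3750 + 0.5000
  = 1.7500 bits
I(A;B) = H(A) + H(B) - H(A,B) = 0.9544 + 1.0613 - 1.7500 = 0.2657 bits > 0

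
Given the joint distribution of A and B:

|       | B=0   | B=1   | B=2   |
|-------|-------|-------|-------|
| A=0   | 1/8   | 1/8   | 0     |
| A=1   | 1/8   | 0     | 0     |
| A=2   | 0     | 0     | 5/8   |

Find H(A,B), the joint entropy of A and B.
H(A,B) = -Σ P(A,B) log₂ P(A,B), summed over the non-zero cells:
H(A,B) = -[(1/8)·log₂(1/8) + (1/8)·log₂(1/8) + (1/8)·log₂(1/8) + (5/8)·log₂(5/8)]
  = 0.3750 + 0.3750 + 0.3750 + 0.4238
  = 1.5488 bits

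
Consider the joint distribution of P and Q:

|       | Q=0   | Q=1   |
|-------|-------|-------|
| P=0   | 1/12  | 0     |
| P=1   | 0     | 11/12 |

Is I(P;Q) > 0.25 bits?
Marginal P(P) (row sums):
  P(P=0) = 1/12 + 0 = 1/12
  P(P=1) = 0 + 11/12 = 11/12
Marginal P(Q) (column sums):
  P(Q=0) = 1/12 + 0 = 1/12
  P(Q=1) = 0 + 11/12 = 11/12

H(P) = -[(1/12)·log₂(1/12) + (11/12)·log₂(11/12)]
  = 0.2987 + 0.1151
  = 0.4138 bits
H(Q) = -[(1/12)·log₂(1/12) + (11/12)·log₂(11/12)]
  = 0.2987 + 0.1151
  = 0.4138 bits
H(P,Q) = -[(1/12)·log₂(1/12) + (11/12)·log₂(11/12)]
  = 0.2987 + 0.1151
  = 0.4138 bits

I(P;Q) = H(P) + H(Q) - H(P,Q)
  = 0.4138 + 0.4138 - 0.4138
  = 0.4138 bits

Yes. I(P;Q) = 0.4138 bits, which is > 0.25 bits.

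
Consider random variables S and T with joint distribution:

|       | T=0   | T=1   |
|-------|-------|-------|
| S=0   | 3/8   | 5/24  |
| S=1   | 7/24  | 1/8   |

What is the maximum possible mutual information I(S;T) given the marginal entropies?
The upper bound on mutual information is I(S;T) ≤ min(H(S), H(T)).

Marginal P(S) (row sums):
  P(S=0) = 3/8 + 5/24 = 7/12
  P(S=1) = 7/24 + 1/8 = 5/12
Marginal P(T) (column sums):
  P(T=0) = 3/8 + 7/24 = 2/3
  P(T=1) = 5/24 + 1/8 = 1/3

H(S) = -[(7/12)·log₂(7/12) + (5/12)·log₂(5/12)]
  = 0.4536 + 0.5263
  = 0.9799 bits
H(T) = -[(2/3)·log₂(2/3) + (1/3)·log₂(1/3)]
  = 0.3900 + 0.5283
  = 0.9183 bits

Maximum possible I(S;T) = min(0.9799, 0.9183) = 0.9183 bits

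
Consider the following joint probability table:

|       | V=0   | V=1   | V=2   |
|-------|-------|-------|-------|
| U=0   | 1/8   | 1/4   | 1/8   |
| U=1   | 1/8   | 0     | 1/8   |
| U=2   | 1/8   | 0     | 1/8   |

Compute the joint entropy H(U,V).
H(U,V) = -Σ P(U,V) log₂ P(U,V), summed over the non-zero cells:
H(U,V) = -[(1/8)·log₂(1/8) + (1/4)·log₂(1/4) + (1/8)·log₂(1/8) + (1/8)·log₂(1/8) + (1/8)·log₂(1/8) + (1/8)·log₂(1/8) + (1/8)·log₂(1/8)]
  = 0.3750 + 0.5000 + 0.3750 + 0.3750 + 0.3750 + 0.3750 + 0.3750
  = 2.7500 bits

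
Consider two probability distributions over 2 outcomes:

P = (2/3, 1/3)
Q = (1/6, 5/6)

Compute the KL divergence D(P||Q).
D(P||Q) = Σ P(i) log₂(P(i)/Q(i))
  i=0: (2/3) × log₂((2/3)/(1/6)) = (2/3) × log₂(4) = 1.3333
  i=1: (1/3) × log₂((1/3)/(5/6)) = (1/3) × log₂(2/5) = -0.4406
D(P||Q) = 1.3333 - 0.4406
  = 0.8927 bits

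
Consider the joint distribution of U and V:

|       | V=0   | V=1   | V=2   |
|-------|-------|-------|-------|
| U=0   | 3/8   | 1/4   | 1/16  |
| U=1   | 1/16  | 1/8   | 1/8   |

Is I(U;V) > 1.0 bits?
Marginal P(U) (row sums):
  P(U=0) = 3/8 + 1/4 + 1/16 = 11/16
  P(U=1) = 1/16 + 1/8 + 1/8 = 5/16
Marginal P(V) (column sums):
  P(V=0) = 3/8 + 1/16 = 7/16
  P(V=1) = 1/4 + 1/8 = 3/8
  P(V=2) = 1/16 + 1/8 = 3/16

H(U) = -[(11/16)·log₂(11/16) + (5/16)·log₂(5/16)]
  = 0.3716 + 0.5244
  = 0.8960 bits
H(V) = -[(7/16)·log₂(7/16) + (3/8)·log₂(3/8) + (3/16)·log₂(3/16)]
  = 0.5218 + 0.5306 + 0.4528
  = 1.5052 bits
H(U,V) = -[(3/8)·log₂(3/8) + (1/4)·log₂(1/4) + (1/16)·log₂(1/16) + (1/16)·log₂(1/16) + (1/8)·log₂(1/8) + (1/8)·log₂(1/8)]
  = 0.5306 + 0.5000 + 0.2500 + 0.2500 + 0.3750 + 0.3750
  = 2.2806 bits

I(U;V) = H(U) + H(V) - H(U,V)
  = 0.8960 + 1.5052 - 2.2806
  = 0.1206 bits

No. I(U;V) = 0.1206 bits, which is ≤ 1.0 bits.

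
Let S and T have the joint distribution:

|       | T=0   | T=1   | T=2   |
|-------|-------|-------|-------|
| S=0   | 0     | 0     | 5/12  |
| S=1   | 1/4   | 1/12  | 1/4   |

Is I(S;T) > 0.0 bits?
Marginal P(S) (row sums):
  P(S=0) = 0 + 0 + 5/12 = 5/12
  P(S=1) = 1/4 + 1/12 + 1/4 = 7/12
Marginal P(T) (column sums):
  P(T=0) = 0 + 1/4 = 1/4
  P(T=1) = 0 + 1/12 = 1/12
  P(T=2) = 5/12 + 1/4 = 2/3

H(S) = -[(5/12)·log₂(5/12) + (7/12)·log₂(7/12)]
  = 0.5263 + 0.4536
  = 0.9799 bits
H(T) = -[(1/4)·log₂(1/4) + (1/12)·log₂(1/12) + (2/3)·log₂(2/3)]
  = 0.5000 + 0.2987 + 0.3900
  = 1.1887 bits
H(S,T) = -[(5/12)·log₂(5/12) + (1/4)·log₂(1/4) + (1/12)·log₂(1/12) + (1/4)·log₂(1/4)]
  = 0.5263 + 0.5000 + 0.2987 + 0.5000
  = 1.8250 bits

I(S;T) = H(S) + H(T) - H(S,T)
  = 0.9799 + 1.1887 - 1.8250
  = 0.3436 bits

Yes. I(S;T) = 0.3436 bits, which is > 0.0 bits.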